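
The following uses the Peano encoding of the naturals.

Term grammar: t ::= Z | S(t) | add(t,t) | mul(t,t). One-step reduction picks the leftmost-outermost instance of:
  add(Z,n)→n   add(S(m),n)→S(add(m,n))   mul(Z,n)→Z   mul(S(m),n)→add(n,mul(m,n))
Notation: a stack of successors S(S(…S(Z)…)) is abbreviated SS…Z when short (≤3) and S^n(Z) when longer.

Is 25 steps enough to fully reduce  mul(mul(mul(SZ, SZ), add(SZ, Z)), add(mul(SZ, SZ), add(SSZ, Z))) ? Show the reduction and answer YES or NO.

Answer: YES — reaches normal form SSSZ in 25 ≤ 25 steps

Reduction:
  start: mul(mul(mul(SZ, SZ), add(SZ, Z)), add(mul(SZ, SZ), add(SSZ, Z)))
  →1  mul(mul(add(SZ, mul(Z, SZ)), add(SZ, Z)), add(mul(SZ, SZ), add(SSZ, Z)))
  →2  mul(mul(S(add(Z, mul(Z, SZ))), add(SZ, Z)), add(mul(SZ, SZ), add(SSZ, Z)))
  →3  mul(add(add(SZ, Z), mul(add(Z, mul(Z, SZ)), add(SZ, Z))), add(mul(SZ, SZ), add(SSZ, Z)))
  →4  mul(add(S(add(Z, Z)), mul(add(Z, mul(Z, SZ)), add(SZ, Z))), add(mul(SZ, SZ), add(SSZ, Z)))
  →5  mul(S(add(add(Z, Z), mul(add(Z, mul(Z, SZ)), add(SZ, Z)))), add(mul(SZ, SZ), add(SSZ, Z)))
  →6  add(add(mul(SZ, SZ), add(SSZ, Z)), mul(add(add(Z, Z), mul(add(Z, mul(Z, SZ)), add(SZ, Z))), add(mul(SZ, SZ), add(SSZ, Z))))
  →7  add(add(add(SZ, mul(Z, SZ)), add(SSZ, Z)), mul(add(add(Z, Z), mul(add(Z, mul(Z, SZ)), add(SZ, Z))), add(mul(SZ, SZ), add(SSZ, Z))))
  →8  add(add(S(add(Z, mul(Z, SZ))), add(SSZ, Z)), mul(add(add(Z, Z), mul(add(Z, mul(Z, SZ)), add(SZ, Z))), add(mul(SZ, SZ), add(SSZ, Z))))
  →9  add(S(add(add(Z, mul(Z, SZ)), add(SSZ, Z))), mul(add(add(Z, Z), mul(add(Z, mul(Z, SZ)), add(SZ, Z))), add(mul(SZ, SZ), add(SSZ, Z))))
  →10  S(add(add(add(Z, mul(Z, SZ)), add(SSZ, Z)), mul(add(add(Z, Z), mul(add(Z, mul(Z, SZ)), add(SZ, Z))), add(mul(SZ, SZ), add(SSZ, Z)))))
  →11  S(add(add(mul(Z, SZ), add(SSZ, Z)), mul(add(add(Z, Z), mul(add(Z, mul(Z, SZ)), add(SZ, Z))), add(mul(SZ, SZ), add(SSZ, Z)))))
  →12  S(add(add(Z, add(SSZ, Z)), mul(add(add(Z, Z), mul(add(Z, mul(Z, SZ)), add(SZ, Z))), add(mul(SZ, SZ), add(SSZ, Z)))))
  →13  S(add(add(SSZ, Z), mul(add(add(Z, Z), mul(add(Z, mul(Z, SZ)), add(SZ, Z))), add(mul(SZ, SZ), add(SSZ, Z)))))
  →14  S(add(S(add(SZ, Z)), mul(add(add(Z, Z), mul(add(Z, mul(Z, SZ)), add(SZ, Z))), add(mul(SZ, SZ), add(SSZ, Z)))))
  →15  S(S(add(add(SZ, Z), mul(add(add(Z, Z), mul(add(Z, mul(Z, SZ)), add(SZ, Z))), add(mul(SZ, SZ), add(SSZ, Z))))))
  →16  S(S(add(S(add(Z, Z)), mul(add(add(Z, Z), mul(add(Z, mul(Z, SZ)), add(SZ, Z))), add(mul(SZ, SZ), add(SSZ, Z))))))
  →17  S(S(S(add(add(Z, Z), mul(add(add(Z, Z), mul(add(Z, mul(Z, SZ)), add(SZ, Z))), add(mul(SZ, SZ), add(SSZ, Z)))))))
  →18  S(S(S(add(Z, mul(add(add(Z, Z), mul(add(Z, mul(Z, SZ)), add(SZ, Z))), add(mul(SZ, SZ), add(SSZ, Z)))))))
  →19  S(S(S(mul(add(add(Z, Z), mul(add(Z, mul(Z, SZ)), add(SZ, Z))), add(mul(SZ, SZ), add(SSZ, Z))))))
  →20  S(S(S(mul(add(Z, mul(add(Z, mul(Z, SZ)), add(SZ, Z))), add(mul(SZ, SZ), add(SSZ, Z))))))
  →21  S(S(S(mul(mul(add(Z, mul(Z, SZ)), add(SZ, Z)), add(mul(SZ, SZ), add(SSZ, Z))))))
  →22  S(S(S(mul(mul(mul(Z, SZ), add(SZ, Z)), add(mul(SZ, SZ), add(SSZ, Z))))))
  →23  S(S(S(mul(mul(Z, add(SZ, Z)), add(mul(SZ, SZ), add(SSZ, Z))))))
  →24  S(S(S(mul(Z, add(mul(SZ, SZ), add(SSZ, Z))))))
  →25  SSSZ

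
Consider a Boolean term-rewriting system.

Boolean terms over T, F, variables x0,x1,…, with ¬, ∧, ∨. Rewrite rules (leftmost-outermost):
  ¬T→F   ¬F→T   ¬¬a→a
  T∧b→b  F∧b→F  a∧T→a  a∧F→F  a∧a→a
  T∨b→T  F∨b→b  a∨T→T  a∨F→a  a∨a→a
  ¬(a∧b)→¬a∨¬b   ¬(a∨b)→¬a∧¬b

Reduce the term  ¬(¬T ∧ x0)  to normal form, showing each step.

  start: ¬(¬T ∧ x0)
  →1  ¬¬T ∨ ¬x0
  →2  T ∨ ¬x0
  →3  T

Answer: normal form = T  (in 3 steps)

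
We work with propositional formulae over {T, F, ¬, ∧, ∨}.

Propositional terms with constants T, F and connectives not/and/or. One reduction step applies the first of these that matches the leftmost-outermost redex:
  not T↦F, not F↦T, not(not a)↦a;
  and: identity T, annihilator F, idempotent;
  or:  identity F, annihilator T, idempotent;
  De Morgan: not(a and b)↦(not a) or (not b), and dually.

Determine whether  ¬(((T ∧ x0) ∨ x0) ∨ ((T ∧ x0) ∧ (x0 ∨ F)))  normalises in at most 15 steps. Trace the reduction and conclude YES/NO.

Answer: YES — reaches normal form ¬x0 in 15 ≤ 15 steps

Derivation:
  start: ¬(((T ∧ x0) ∨ x0) ∨ ((T ∧ x0) ∧ (x0 ∨ F)))
  →1  ¬((T ∧ x0) ∨ x0) ∧ ¬((T ∧ x0) ∧ (x0 ∨ F))
  →2  (¬(T ∧ x0) ∧ ¬x0) ∧ ¬((T ∧ x0) ∧ (x0 ∨ F))
  →3  ((¬T ∨ ¬x0) ∧ ¬x0) ∧ ¬((T ∧ x0) ∧ (x0 ∨ F))
  →4  ((F ∨ ¬x0) ∧ ¬x0) ∧ ¬((T ∧ x0) ∧ (x0 ∨ F))
  →5  (¬x0 ∧ ¬x0) ∧ ¬((T ∧ x0) ∧ (x0 ∨ F))
  →6  ¬x0 ∧ ¬((T ∧ x0) ∧ (x0 ∨ F))
  →7  ¬x0 ∧ (¬(T ∧ x0) ∨ ¬(x0 ∨ F))
  →8  ¬x0 ∧ ((¬T ∨ ¬x0) ∨ ¬(x0 ∨ F))
  →9  ¬x0 ∧ ((F ∨ ¬x0) ∨ ¬(x0 ∨ F))
  →10  ¬x0 ∧ (¬x0 ∨ ¬(x0 ∨ F))
  →11  ¬x0 ∧ (¬x0 ∨ (¬x0 ∧ ¬F))
  →12  ¬x0 ∧ (¬x0 ∨ (¬x0 ∧ T))
  →13  ¬x0 ∧ (¬x0 ∨ ¬x0)
  →14  ¬x0 ∧ ¬x0
  →15  ¬x0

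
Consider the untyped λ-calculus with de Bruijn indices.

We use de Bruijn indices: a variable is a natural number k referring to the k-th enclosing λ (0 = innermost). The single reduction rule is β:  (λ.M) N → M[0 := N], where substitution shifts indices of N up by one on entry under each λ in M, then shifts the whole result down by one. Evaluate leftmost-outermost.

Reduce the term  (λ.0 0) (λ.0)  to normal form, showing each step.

  start: (λ.0 0) (λ.0)
  [1] (λ.0) (λ.0)
  [2] λ.0

Answer: normal form = λ.0  (in 2 steps)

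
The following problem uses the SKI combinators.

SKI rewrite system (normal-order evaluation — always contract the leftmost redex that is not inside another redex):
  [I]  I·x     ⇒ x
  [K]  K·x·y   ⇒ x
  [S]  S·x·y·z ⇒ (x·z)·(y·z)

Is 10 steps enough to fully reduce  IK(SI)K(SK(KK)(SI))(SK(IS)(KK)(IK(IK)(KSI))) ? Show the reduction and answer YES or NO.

  start: IK(SI)K(SK(KK)(SI))(SK(IS)(KK)(IK(IK)(KSI)))
  →1  K(SI)K(SK(KK)(SI))(SK(IS)(KK)(IK(IK)(KSI)))
  →2  SI(SK(KK)(SI))(SK(IS)(KK)(IK(IK)(KSI)))
  →3  I(SK(IS)(KK)(IK(IK)(KSI)))(SK(KK)(SI)(SK(IS)(KK)(IK(IK)(KSI))))
  →4  SK(IS)(KK)(IK(IK)(KSI))(SK(KK)(SI)(SK(IS)(KK)(IK(IK)(KSI))))
  →5  K(KK)(IS(KK))(IK(IK)(KSI))(SK(KK)(SI)(SK(IS)(KK)(IK(IK)(KSI))))
  →6  KK(IK(IK)(KSI))(SK(KK)(SI)(SK(IS)(KK)(IK(IK)(KSI))))
  →7  K(SK(KK)(SI)(SK(IS)(KK)(IK(IK)(KSI))))
  →8  K(K(SI)(KK(SI))(SK(IS)(KK)(IK(IK)(KSI))))
  →9  K(SI(SK(IS)(KK)(IK(IK)(KSI))))
  →10  K(SI(K(KK)(IS(KK))(IK(IK)(KSI))))

Answer: NO — after 10 steps the term is K(SI(K(KK)(IS(KK))(IK(IK)(KSI)))), not yet normal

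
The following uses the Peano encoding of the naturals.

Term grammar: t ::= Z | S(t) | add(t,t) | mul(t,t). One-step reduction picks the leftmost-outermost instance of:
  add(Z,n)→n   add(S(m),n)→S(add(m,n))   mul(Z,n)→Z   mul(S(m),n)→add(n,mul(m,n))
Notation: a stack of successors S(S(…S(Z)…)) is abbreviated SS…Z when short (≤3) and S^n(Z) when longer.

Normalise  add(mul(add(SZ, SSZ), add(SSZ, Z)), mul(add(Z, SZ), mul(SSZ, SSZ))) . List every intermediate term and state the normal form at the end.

Answer: normal form = S^10(Z)  (in 48 steps)

Working:
  start: add(mul(add(SZ, SSZ), add(SSZ, Z)), mul(add(Z, SZ), mul(SSZ, SSZ)))
  →1  add(mul(S(add(Z, SSZ)), add(SSZ, Z)), mul(add(Z, SZ), mul(SSZ, SSZ)))
  →2  add(add(add(SSZ, Z), mul(add(Z, SSZ), add(SSZ, Z))), mul(add(Z, SZ), mul(SSZ, SSZ)))
  →3  add(add(S(add(SZ, Z)), mul(add(Z, SSZ), add(SSZ, Z))), mul(add(Z, SZ), mul(SSZ, SSZ)))
  →4  add(S(add(add(SZ, Z), mul(add(Z, SSZ), add(SSZ, Z)))), mul(add(Z, SZ), mul(SSZ, SSZ)))
  →5  S(add(add(add(SZ, Z), mul(add(Z, SSZ), add(SSZ, Z))), mul(add(Z, SZ), mul(SSZ, SSZ))))
  →6  S(add(add(S(add(Z, Z)), mul(add(Z, SSZ), add(SSZ, Z))), mul(add(Z, SZ), mul(SSZ, SSZ))))
  →7  S(add(S(add(add(Z, Z), mul(add(Z, SSZ), add(SSZ, Z)))), mul(add(Z, SZ), mul(SSZ, SSZ))))
  →8  S(S(add(add(add(Z, Z), mul(add(Z, SSZ), add(SSZ, Z))), mul(add(Z, SZ), mul(SSZ, SSZ)))))
  →9  S(S(add(add(Z, mul(add(Z, SSZ), add(SSZ, Z))), mul(add(Z, SZ), mul(SSZ, SSZ)))))
  →10  S(S(add(mul(add(Z, SSZ), add(SSZ, Z)), mul(add(Z, SZ), mul(SSZ, SSZ)))))
  →11  S(S(add(mul(SSZ, add(SSZ, Z)), mul(add(Z, SZ), mul(SSZ, SSZ)))))
  →12  S(S(add(add(add(SSZ, Z), mul(SZ, add(SSZ, Z))), mul(add(Z, SZ), mul(SSZ, SSZ)))))
  →13  S(S(add(add(S(add(SZ, Z)), mul(SZ, add(SSZ, Z))), mul(add(Z, SZ), mul(SSZ, SSZ)))))
  →14  S(S(add(S(add(add(SZ, Z), mul(SZ, add(SSZ, Z)))), mul(add(Z, SZ), mul(SSZ, SSZ)))))
  →15  S(S(S(add(add(add(SZ, Z), mul(SZ, add(SSZ, Z))), mul(add(Z, SZ), mul(SSZ, SSZ))))))
  →16  S(S(S(add(add(S(add(Z, Z)), mul(SZ, add(SSZ, Z))), mul(add(Z, SZ), mul(SSZ, SSZ))))))
  →17  S(S(S(add(S(add(add(Z, Z), mul(SZ, add(SSZ, Z)))), mul(add(Z, SZ), mul(SSZ, SSZ))))))
  →18  S(S(S(S(add(add(add(Z, Z), mul(SZ, add(SSZ, Z))), mul(add(Z, SZ), mul(SSZ, SSZ)))))))
  →19  S(S(S(S(add(add(Z, mul(SZ, add(SSZ, Z))), mul(add(Z, SZ), mul(SSZ, SSZ)))))))
  →20  S(S(S(S(add(mul(SZ, add(SSZ, Z)), mul(add(Z, SZ), mul(SSZ, SSZ)))))))
  →21  S(S(S(S(add(add(add(SSZ, Z), mul(Z, add(SSZ, Z))), mul(add(Z, SZ), mul(SSZ, SSZ)))))))
  →22  S(S(S(S(add(add(S(add(SZ, Z)), mul(Z, add(SSZ, Z))), mul(add(Z, SZ), mul(SSZ, SSZ)))))))
  →23  S(S(S(S(add(S(add(add(SZ, Z), mul(Z, add(SSZ, Z)))), mul(add(Z, SZ), mul(SSZ, SSZ)))))))
  →24  S(S(S(S(S(add(add(add(SZ, Z), mul(Z, add(SSZ, Z))), mul(add(Z, SZ), mul(SSZ, SSZ))))))))
  →25  S(S(S(S(S(add(add(S(add(Z, Z)), mul(Z, add(SSZ, Z))), mul(add(Z, SZ), mul(SSZ, SSZ))))))))
  →26  S(S(S(S(S(add(S(add(add(Z, Z), mul(Z, add(SSZ, Z)))), mul(add(Z, SZ), mul(SSZ, SSZ))))))))
  →27  S(S(S(S(S(S(add(add(add(Z, Z), mul(Z, add(SSZ, Z))), mul(add(Z, SZ), mul(SSZ, SSZ)))))))))
  →28  S(S(S(S(S(S(add(add(Z, mul(Z, add(SSZ, Z))), mul(add(Z, SZ), mul(SSZ, SSZ)))))))))
  →29  S(S(S(S(S(S(add(mul(Z, add(SSZ, Z)), mul(add(Z, SZ), mul(SSZ, SSZ)))))))))
  →30  S(S(S(S(S(S(add(Z, mul(add(Z, SZ), mul(SSZ, SSZ)))))))))
  →31  S(S(S(S(S(S(mul(add(Z, SZ), mul(SSZ, SSZ))))))))
  →32  S(S(S(S(S(S(mul(SZ, mul(SSZ, SSZ))))))))
  →33  S(S(S(S(S(S(add(mul(SSZ, SSZ), mul(Z, mul(SSZ, SSZ)))))))))
  →34  S(S(S(S(S(S(add(add(SSZ, mul(SZ, SSZ)), mul(Z, mul(SSZ, SSZ)))))))))
  →35  S(S(S(S(S(S(add(S(add(SZ, mul(SZ, SSZ))), mul(Z, mul(SSZ, SSZ)))))))))
  →36  S(S(S(S(S(S(S(add(add(SZ, mul(SZ, SSZ)), mul(Z, mul(SSZ, SSZ))))))))))
  →37  S(S(S(S(S(S(S(add(S(add(Z, mul(SZ, SSZ))), mul(Z, mul(SSZ, SSZ))))))))))
  →38  S(S(S(S(S(S(S(S(add(add(Z, mul(SZ, SSZ)), mul(Z, mul(SSZ, SSZ)))))))))))
  →39  S(S(S(S(S(S(S(S(add(mul(SZ, SSZ), mul(Z, mul(SSZ, SSZ)))))))))))
  →40  S(S(S(S(S(S(S(S(add(add(SSZ, mul(Z, SSZ)), mul(Z, mul(SSZ, SSZ)))))))))))
  →41  S(S(S(S(S(S(S(S(add(S(add(SZ, mul(Z, SSZ))), mul(Z, mul(SSZ, SSZ)))))))))))
  →42  S(S(S(S(S(S(S(S(S(add(add(SZ, mul(Z, SSZ)), mul(Z, mul(SSZ, SSZ))))))))))))
  →43  S(S(S(S(S(S(S(S(S(add(S(add(Z, mul(Z, SSZ))), mul(Z, mul(SSZ, SSZ))))))))))))
  →44  S(S(S(S(S(S(S(S(S(S(add(add(Z, mul(Z, SSZ)), mul(Z, mul(SSZ, SSZ)))))))))))))
  →45  S(S(S(S(S(S(S(S(S(S(add(mul(Z, SSZ), mul(Z, mul(SSZ, SSZ)))))))))))))
  →46  S(S(S(S(S(S(S(S(S(S(add(Z, mul(Z, mul(SSZ, SSZ)))))))))))))
  →47  S(S(S(S(S(S(S(S(S(S(mul(Z, mul(SSZ, SSZ))))))))))))
  →48  S^10(Z)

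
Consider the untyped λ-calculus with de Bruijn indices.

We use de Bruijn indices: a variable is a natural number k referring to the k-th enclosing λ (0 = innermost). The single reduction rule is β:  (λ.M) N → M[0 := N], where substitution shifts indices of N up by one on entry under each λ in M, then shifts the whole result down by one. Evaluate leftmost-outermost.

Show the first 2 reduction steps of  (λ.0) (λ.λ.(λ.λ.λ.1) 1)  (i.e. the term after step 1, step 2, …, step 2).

  start: (λ.0) (λ.λ.(λ.λ.λ.1) 1)
  →1  λ.λ.(λ.λ.λ.1) 1
  →2  λ.λ.λ.λ.1

Answer: after 2 steps: λ.λ.λ.λ.1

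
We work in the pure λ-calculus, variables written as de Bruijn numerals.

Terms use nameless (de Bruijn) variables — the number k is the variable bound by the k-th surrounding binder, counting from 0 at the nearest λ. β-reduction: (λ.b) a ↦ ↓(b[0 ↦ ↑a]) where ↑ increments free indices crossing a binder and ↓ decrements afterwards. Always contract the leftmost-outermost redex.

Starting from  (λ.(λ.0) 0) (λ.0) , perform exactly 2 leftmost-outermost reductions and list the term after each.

Answer: after 2 steps: λ.0

Reduction:
  start: (λ.(λ.0) 0) (λ.0)
  →1  (λ.0) (λ.0)
  →2  λ.0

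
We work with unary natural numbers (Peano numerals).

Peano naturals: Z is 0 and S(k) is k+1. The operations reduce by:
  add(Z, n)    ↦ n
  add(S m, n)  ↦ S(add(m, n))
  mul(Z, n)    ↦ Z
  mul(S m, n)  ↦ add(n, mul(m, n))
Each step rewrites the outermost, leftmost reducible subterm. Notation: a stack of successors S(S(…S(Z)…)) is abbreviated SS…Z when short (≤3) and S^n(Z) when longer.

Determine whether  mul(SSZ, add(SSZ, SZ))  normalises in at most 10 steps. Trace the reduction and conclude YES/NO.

Answer: NO — after 10 steps the term is S(S(S(add(S(add(SZ, SZ)), mul(Z, add(SSZ, SZ)))))), not yet normal

Working:
  start: mul(SSZ, add(SSZ, SZ))
  step 1: add(add(SSZ, SZ), mul(SZ, add(SSZ, SZ)))
  step 2: add(S(add(SZ, SZ)), mul(SZ, add(SSZ, SZ)))
  step 3: S(add(add(SZ, SZ), mul(SZ, add(SSZ, SZ))))
  step 4: S(add(S(add(Z, SZ)), mul(SZ, add(SSZ, SZ))))
  step 5: S(S(add(add(Z, SZ), mul(SZ, add(SSZ, SZ)))))
  step 6: S(S(add(SZ, mul(SZ, add(SSZ, SZ)))))
  step 7: S(S(S(add(Z, mul(SZ, add(SSZ, SZ))))))
  step 8: S(S(S(mul(SZ, add(SSZ, SZ)))))
  step 9: S(S(S(add(add(SSZ, SZ), mul(Z, add(SSZ, SZ))))))
  step 10: S(S(S(add(S(add(SZ, SZ)), mul(Z, add(SSZ, SZ))))))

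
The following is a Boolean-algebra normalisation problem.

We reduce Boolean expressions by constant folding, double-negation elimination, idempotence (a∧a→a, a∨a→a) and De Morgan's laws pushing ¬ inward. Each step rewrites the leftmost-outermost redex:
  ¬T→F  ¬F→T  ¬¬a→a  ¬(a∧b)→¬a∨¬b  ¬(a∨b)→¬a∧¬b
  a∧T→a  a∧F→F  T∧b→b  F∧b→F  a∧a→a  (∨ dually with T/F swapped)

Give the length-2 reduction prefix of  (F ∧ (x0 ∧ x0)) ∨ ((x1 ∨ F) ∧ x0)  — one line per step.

Answer: after 2 steps: (x1 ∨ F) ∧ x0

Derivation:
  start: (F ∧ (x0 ∧ x0)) ∨ ((x1 ∨ F) ∧ x0)
  [1] F ∨ ((x1 ∨ F) ∧ x0)
  [2] (x1 ∨ F) ∧ x0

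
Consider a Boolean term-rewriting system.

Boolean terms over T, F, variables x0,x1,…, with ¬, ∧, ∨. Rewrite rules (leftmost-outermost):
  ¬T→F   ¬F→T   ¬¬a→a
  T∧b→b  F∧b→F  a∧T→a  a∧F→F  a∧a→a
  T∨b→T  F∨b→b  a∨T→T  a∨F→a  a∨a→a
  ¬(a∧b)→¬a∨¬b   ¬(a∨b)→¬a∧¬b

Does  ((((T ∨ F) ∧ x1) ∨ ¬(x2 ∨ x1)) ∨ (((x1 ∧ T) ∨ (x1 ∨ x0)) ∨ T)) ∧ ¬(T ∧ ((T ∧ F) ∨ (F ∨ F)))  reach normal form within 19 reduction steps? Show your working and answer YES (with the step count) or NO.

Answer: YES — reaches normal form T in 18 ≤ 19 steps

Working:
  start: ((((T ∨ F) ∧ x1) ∨ ¬(x2 ∨ x1)) ∨ (((x1 ∧ T) ∨ (x1 ∨ x0)) ∨ T)) ∧ ¬(T ∧ ((T ∧ F) ∨ (F ∨ F)))
  [1] (((T ∧ x1) ∨ ¬(x2 ∨ x1)) ∨ (((x1 ∧ T) ∨ (x1 ∨ x0)) ∨ T)) ∧ ¬(T ∧ ((T ∧ F) ∨ (F ∨ F)))
  [2] ((x1 ∨ ¬(x2 ∨ x1)) ∨ (((x1 ∧ T) ∨ (x1 ∨ x0)) ∨ T)) ∧ ¬(T ∧ ((T ∧ F) ∨ (F ∨ F)))
  [3] ((x1 ∨ (¬x2 ∧ ¬x1)) ∨ (((x1 ∧ T) ∨ (x1 ∨ x0)) ∨ T)) ∧ ¬(T ∧ ((T ∧ F) ∨ (F ∨ F)))
  [4] ((x1 ∨ (¬x2 ∧ ¬x1)) ∨ T) ∧ ¬(T ∧ ((T ∧ F) ∨ (F ∨ F)))
  [5] T ∧ ¬(T ∧ ((T ∧ F) ∨ (F ∨ F)))
  [6] ¬(T ∧ ((T ∧ F) ∨ (F ∨ F)))
  [7] ¬T ∨ ¬((T ∧ F) ∨ (F ∨ F))
  [8] F ∨ ¬((T ∧ F) ∨ (F ∨ F))
  [9] ¬((T ∧ F) ∨ (F ∨ F))
  [10] ¬(T ∧ F) ∧ ¬(F ∨ F)
  [11] (¬T ∨ ¬F) ∧ ¬(F ∨ F)
  [12] (F ∨ ¬F) ∧ ¬(F ∨ F)
  [13] ¬F ∧ ¬(F ∨ F)
  [14] T ∧ ¬(F ∨ F)
  [15] ¬(F ∨ F)
  [16] ¬F ∧ ¬F
  [17] ¬F
  [18] T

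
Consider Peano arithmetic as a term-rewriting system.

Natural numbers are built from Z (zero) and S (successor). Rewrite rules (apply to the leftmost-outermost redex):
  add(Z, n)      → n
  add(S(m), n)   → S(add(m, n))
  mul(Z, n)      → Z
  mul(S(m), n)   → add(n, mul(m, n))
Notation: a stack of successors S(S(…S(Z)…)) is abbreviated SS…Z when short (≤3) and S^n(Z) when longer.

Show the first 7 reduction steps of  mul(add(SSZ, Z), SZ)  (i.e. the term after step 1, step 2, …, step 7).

  start: mul(add(SSZ, Z), SZ)
  →1  mul(S(add(SZ, Z)), SZ)
  →2  add(SZ, mul(add(SZ, Z), SZ))
  →3  S(add(Z, mul(add(SZ, Z), SZ)))
  →4  S(mul(add(SZ, Z), SZ))
  →5  S(mul(S(add(Z, Z)), SZ))
  →6  S(add(SZ, mul(add(Z, Z), SZ)))
  →7  S(S(add(Z, mul(add(Z, Z), SZ))))

Answer: after 7 steps: S(S(add(Z, mul(add(Z, Z), SZ))))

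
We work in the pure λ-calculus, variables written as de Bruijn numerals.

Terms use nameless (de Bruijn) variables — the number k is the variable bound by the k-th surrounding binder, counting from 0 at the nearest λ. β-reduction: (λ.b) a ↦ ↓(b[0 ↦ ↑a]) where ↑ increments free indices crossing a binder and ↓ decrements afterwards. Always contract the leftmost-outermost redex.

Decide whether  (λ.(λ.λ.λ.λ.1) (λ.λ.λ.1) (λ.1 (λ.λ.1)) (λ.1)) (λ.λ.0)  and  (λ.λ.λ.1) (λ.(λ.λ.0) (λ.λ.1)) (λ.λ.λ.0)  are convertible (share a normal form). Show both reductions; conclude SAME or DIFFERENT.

Term A:
  start: (λ.(λ.λ.λ.λ.1) (λ.λ.λ.1) (λ.1 (λ.λ.1)) (λ.1)) (λ.λ.0)
  step 1: (λ.λ.λ.λ.1) (λ.λ.λ.1) (λ.(λ.λ.0) (λ.λ.1)) (λ.λ.λ.0)
  step 2: (λ.λ.λ.1) (λ.(λ.λ.0) (λ.λ.1)) (λ.λ.λ.0)
  step 3: (λ.λ.1) (λ.λ.λ.0)
  step 4: λ.λ.λ.λ.0

Term B:
  start: (λ.λ.λ.1) (λ.(λ.λ.0) (λ.λ.1)) (λ.λ.λ.0)
  step 1: (λ.λ.1) (λ.λ.λ.0)
  step 2: λ.λ.λ.λ.0

Answer: SAME — A ⇓ λ.λ.λ.λ.0, B ⇓ λ.λ.λ.λ.0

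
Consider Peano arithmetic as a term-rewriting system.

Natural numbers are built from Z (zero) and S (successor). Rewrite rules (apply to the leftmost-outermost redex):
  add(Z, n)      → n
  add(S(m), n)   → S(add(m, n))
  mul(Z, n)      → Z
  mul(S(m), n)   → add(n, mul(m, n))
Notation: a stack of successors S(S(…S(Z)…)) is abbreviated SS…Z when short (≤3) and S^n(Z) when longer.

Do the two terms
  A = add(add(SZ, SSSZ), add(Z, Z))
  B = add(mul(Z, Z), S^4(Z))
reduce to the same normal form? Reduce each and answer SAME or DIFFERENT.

Answer: SAME — A ⇓ S^4(Z), B ⇓ S^4(Z)

Derivation:
Term A:
  start: add(add(SZ, SSSZ), add(Z, Z))
  [1] add(S(add(Z, SSSZ)), add(Z, Z))
  [2] S(add(add(Z, SSSZ), add(Z, Z)))
  [3] S(add(SSSZ, add(Z, Z)))
  [4] S(S(add(SSZ, add(Z, Z))))
  [5] S(S(S(add(SZ, add(Z, Z)))))
  [6] S(S(S(S(add(Z, add(Z, Z))))))
  [7] S(S(S(S(add(Z, Z)))))
  [8] S^4(Z)

Term B:
  start: add(mul(Z, Z), S^4(Z))
  [1] add(Z, S^4(Z))
  [2] S^4(Z)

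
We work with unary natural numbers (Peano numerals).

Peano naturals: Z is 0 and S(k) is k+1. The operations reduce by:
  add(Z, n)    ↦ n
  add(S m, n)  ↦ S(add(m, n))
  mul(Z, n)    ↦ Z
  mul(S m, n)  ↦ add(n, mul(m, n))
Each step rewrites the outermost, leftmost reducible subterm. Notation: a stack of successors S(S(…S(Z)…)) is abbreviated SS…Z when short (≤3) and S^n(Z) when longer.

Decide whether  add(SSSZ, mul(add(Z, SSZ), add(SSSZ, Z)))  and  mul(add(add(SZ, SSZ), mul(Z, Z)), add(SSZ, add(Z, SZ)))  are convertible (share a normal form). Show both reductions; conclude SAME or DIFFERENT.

Answer: SAME — A ⇓ S^9(Z), B ⇓ S^9(Z)

Derivation:
Term A:
  start: add(SSSZ, mul(add(Z, SSZ), add(SSSZ, Z)))
  [1] S(add(SSZ, mul(add(Z, SSZ), add(SSSZ, Z))))
  [2] S(S(add(SZ, mul(add(Z, SSZ), add(SSSZ, Z)))))
  [3] S(S(S(add(Z, mul(add(Z, SSZ), add(SSSZ, Z))))))
  [4] S(S(S(mul(add(Z, SSZ), add(SSSZ, Z)))))
  [5] S(S(S(mul(SSZ, add(SSSZ, Z)))))
  [6] S(S(S(add(add(SSSZ, Z), mul(SZ, add(SSSZ, Z))))))
  [7] S(S(S(add(S(add(SSZ, Z)), mul(SZ, add(SSSZ, Z))))))
  [8] S(S(S(S(add(add(SSZ, Z), mul(SZ, add(SSSZ, Z)))))))
  [9] S(S(S(S(add(S(add(SZ, Z)), mul(SZ, add(SSSZ, Z)))))))
  [10] S(S(S(S(S(add(add(SZ, Z), mul(SZ, add(SSSZ, Z))))))))
  [11] S(S(S(S(S(add(S(add(Z, Z)), mul(SZ, add(SSSZ, Z))))))))
  [12] S(S(S(S(S(S(add(add(Z, Z), mul(SZ, add(SSSZ, Z)))))))))
  [13] S(S(S(S(S(S(add(Z, mul(SZ, add(SSSZ, Z)))))))))
  [14] S(S(S(S(S(S(mul(SZ, add(SSSZ, Z))))))))
  [15] S(S(S(S(S(S(add(add(SSSZ, Z), mul(Z, add(SSSZ, Z)))))))))
  [16] S(S(S(S(S(S(add(S(add(SSZ, Z)), mul(Z, add(SSSZ, Z)))))))))
  [17] S(S(S(S(S(S(S(add(add(SSZ, Z), mul(Z, add(SSSZ, Z))))))))))
  [18] S(S(S(S(S(S(S(add(S(add(SZ, Z)), mul(Z, add(SSSZ, Z))))))))))
  [19] S(S(S(S(S(S(S(S(add(add(SZ, Z), mul(Z, add(SSSZ, Z)))))))))))
  [20] S(S(S(S(S(S(S(S(add(S(add(Z, Z)), mul(Z, add(SSSZ, Z)))))))))))
  [21] S(S(S(S(S(S(S(S(S(add(add(Z, Z), mul(Z, add(SSSZ, Z))))))))))))
  [22] S(S(S(S(S(S(S(S(S(add(Z, mul(Z, add(SSSZ, Z))))))))))))
  [23] S(S(S(S(S(S(S(S(S(mul(Z, add(SSSZ, Z)))))))))))
  [24] S^9(Z)

Term B:
  start: mul(add(add(SZ, SSZ), mul(Z, Z)), add(SSZ, add(Z, SZ)))
  [1] mul(add(S(add(Z, SSZ)), mul(Z, Z)), add(SSZ, add(Z, SZ)))
  [2] mul(S(add(add(Z, SSZ), mul(Z, Z))), add(SSZ, add(Z, SZ)))
  [3] add(add(SSZ, add(Z, SZ)), mul(add(add(Z, SSZ), mul(Z, Z)), add(SSZ, add(Z, SZ))))
  [4] add(S(add(SZ, add(Z, SZ))), mul(add(add(Z, SSZ), mul(Z, Z)), add(SSZ, add(Z, SZ))))
  [5] S(add(add(SZ, add(Z, SZ)), mul(add(add(Z, SSZ), mul(Z, Z)), add(SSZ, add(Z, SZ)))))
  [6] S(add(S(add(Z, add(Z, SZ))), mul(add(add(Z, SSZ), mul(Z, Z)), add(SSZ, add(Z, SZ)))))
  [7] S(S(add(add(Z, add(Z, SZ)), mul(add(add(Z, SSZ), mul(Z, Z)), add(SSZ, add(Z, SZ))))))
  [8] S(S(add(add(Z, SZ), mul(add(add(Z, SSZ), mul(Z, Z)), add(SSZ, add(Z, SZ))))))
  [9] S(S(add(SZ, mul(add(add(Z, SSZ), mul(Z, Z)), add(SSZ, add(Z, SZ))))))
  [10] S(S(S(add(Z, mul(add(add(Z, SSZ), mul(Z, Z)), add(SSZ, add(Z, SZ)))))))
  [11] S(S(S(mul(add(add(Z, SSZ), mul(Z, Z)), add(SSZ, add(Z, SZ))))))
  [12] S(S(S(mul(add(SSZ, mul(Z, Z)), add(SSZ, add(Z, SZ))))))
  [13] S(S(S(mul(S(add(SZ, mul(Z, Z))), add(SSZ, add(Z, SZ))))))
  [14] S(S(S(add(add(SSZ, add(Z, SZ)), mul(add(SZ, mul(Z, Z)), add(SSZ, add(Z, SZ)))))))
  [15] S(S(S(add(S(add(SZ, add(Z, SZ))), mul(add(SZ, mul(Z, Z)), add(SSZ, add(Z, SZ)))))))
  [16] S(S(S(S(add(add(SZ, add(Z, SZ)), mul(add(SZ, mul(Z, Z)), add(SSZ, add(Z, SZ))))))))
  [17] S(S(S(S(add(S(add(Z, add(Z, SZ))), mul(add(SZ, mul(Z, Z)), add(SSZ, add(Z, SZ))))))))
  [18] S(S(S(S(S(add(add(Z, add(Z, SZ)), mul(add(SZ, mul(Z, Z)), add(SSZ, add(Z, SZ)))))))))
  [19] S(S(S(S(S(add(add(Z, SZ), mul(add(SZ, mul(Z, Z)), add(SSZ, add(Z, SZ)))))))))
  [20] S(S(S(S(S(add(SZ, mul(add(SZ, mul(Z, Z)), add(SSZ, add(Z, SZ)))))))))
  [21] S(S(S(S(S(S(add(Z, mul(add(SZ, mul(Z, Z)), add(SSZ, add(Z, SZ))))))))))
  [22] S(S(S(S(S(S(mul(add(SZ, mul(Z, Z)), add(SSZ, add(Z, SZ)))))))))
  [23] S(S(S(S(S(S(mul(S(add(Z, mul(Z, Z))), add(SSZ, add(Z, SZ)))))))))
  [24] S(S(S(S(S(S(add(add(SSZ, add(Z, SZ)), mul(add(Z, mul(Z, Z)), add(SSZ, add(Z, SZ))))))))))
  [25] S(S(S(S(S(S(add(S(add(SZ, add(Z, SZ))), mul(add(Z, mul(Z, Z)), add(SSZ, add(Z, SZ))))))))))
  [26] S(S(S(S(S(S(S(add(add(SZ, add(Z, SZ)), mul(add(Z, mul(Z, Z)), add(SSZ, add(Z, SZ)))))))))))
  [27] S(S(S(S(S(S(S(add(S(add(Z, add(Z, SZ))), mul(add(Z, mul(Z, Z)), add(SSZ, add(Z, SZ)))))))))))
  [28] S(S(S(S(S(S(S(S(add(add(Z, add(Z, SZ)), mul(add(Z, mul(Z, Z)), add(SSZ, add(Z, SZ))))))))))))
  [29] S(S(S(S(S(S(S(S(add(add(Z, SZ), mul(add(Z, mul(Z, Z)), add(SSZ, add(Z, SZ))))))))))))
  [30] S(S(S(S(S(S(S(S(add(SZ, mul(add(Z, mul(Z, Z)), add(SSZ, add(Z, SZ))))))))))))
  [31] S(S(S(S(S(S(S(S(S(add(Z, mul(add(Z, mul(Z, Z)), add(SSZ, add(Z, SZ)))))))))))))
  [32] S(S(S(S(S(S(S(S(S(mul(add(Z, mul(Z, Z)), add(SSZ, add(Z, SZ))))))))))))
  [33] S(S(S(S(S(S(S(S(S(mul(mul(Z, Z), add(SSZ, add(Z, SZ))))))))))))
  [34] S(S(S(S(S(S(S(S(S(mul(Z, add(SSZ, add(Z, SZ))))))))))))
  [35] S^9(Z)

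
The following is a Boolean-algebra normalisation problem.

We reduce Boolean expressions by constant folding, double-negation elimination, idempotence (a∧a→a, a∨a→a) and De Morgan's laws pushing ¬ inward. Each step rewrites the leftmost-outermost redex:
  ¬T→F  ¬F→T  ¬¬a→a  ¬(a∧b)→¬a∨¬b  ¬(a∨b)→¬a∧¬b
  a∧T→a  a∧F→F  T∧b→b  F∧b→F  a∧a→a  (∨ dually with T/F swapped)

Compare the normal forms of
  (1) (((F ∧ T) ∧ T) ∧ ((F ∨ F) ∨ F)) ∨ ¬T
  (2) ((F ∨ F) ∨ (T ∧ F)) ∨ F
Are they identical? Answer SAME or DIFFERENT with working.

Answer: SAME — A ⇓ F, B ⇓ F

Reduction:
Term A:
  start: (((F ∧ T) ∧ T) ∧ ((F ∨ F) ∨ F)) ∨ ¬T
  [1] ((F ∧ T) ∧ ((F ∨ F) ∨ F)) ∨ ¬T
  [2] (F ∧ ((F ∨ F) ∨ F)) ∨ ¬T
  [3] F ∨ ¬T
  [4] ¬T
  [5] F

Term B:
  start: ((F ∨ F) ∨ (T ∧ F)) ∨ F
  [1] (F ∨ F) ∨ (T ∧ F)
  [2] F ∨ (T ∧ F)
  [3] T ∧ F
  [4] F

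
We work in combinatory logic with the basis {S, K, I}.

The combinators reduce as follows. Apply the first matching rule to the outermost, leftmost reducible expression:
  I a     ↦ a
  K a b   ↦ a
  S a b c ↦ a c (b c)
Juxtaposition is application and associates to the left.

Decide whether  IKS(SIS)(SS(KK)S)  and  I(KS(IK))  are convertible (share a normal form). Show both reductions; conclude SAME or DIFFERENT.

Answer: DIFFERENT — A ⇓ S(SSK), B ⇓ S

Working:
Term A:
  start: IKS(SIS)(SS(KK)S)
  →1  KS(SIS)(SS(KK)S)
  →2  S(SS(KK)S)
  →3  S(SS(KKS))
  →4  S(SSK)

Term B:
  start: I(KS(IK))
  →1  KS(IK)
  →2  S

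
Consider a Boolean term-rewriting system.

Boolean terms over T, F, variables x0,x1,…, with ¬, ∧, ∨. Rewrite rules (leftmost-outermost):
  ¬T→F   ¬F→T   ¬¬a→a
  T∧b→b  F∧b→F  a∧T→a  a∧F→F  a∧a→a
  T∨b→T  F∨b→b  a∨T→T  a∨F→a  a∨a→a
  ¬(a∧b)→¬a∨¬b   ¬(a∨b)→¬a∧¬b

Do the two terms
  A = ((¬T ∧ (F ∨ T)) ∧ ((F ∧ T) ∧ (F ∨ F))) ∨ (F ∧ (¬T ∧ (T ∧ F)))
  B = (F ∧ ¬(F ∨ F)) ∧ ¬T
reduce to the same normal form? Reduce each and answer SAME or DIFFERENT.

Term A:
  start: ((¬T ∧ (F ∨ T)) ∧ ((F ∧ T) ∧ (F ∨ F))) ∨ (F ∧ (¬T ∧ (T ∧ F)))
  [1] ((F ∧ (F ∨ T)) ∧ ((F ∧ T) ∧ (F ∨ F))) ∨ (F ∧ (¬T ∧ (T ∧ F)))
  [2] (F ∧ ((F ∧ T) ∧ (F ∨ F))) ∨ (F ∧ (¬T ∧ (T ∧ F)))
  [3] F ∨ (F ∧ (¬T ∧ (T ∧ F)))
  [4] F ∧ (¬T ∧ (T ∧ F))
  [5] F

Term B:
  start: (F ∧ ¬(F ∨ F)) ∧ ¬T
  [1] F ∧ ¬T
  [2] F

Answer: SAME — A ⇓ F, B ⇓ F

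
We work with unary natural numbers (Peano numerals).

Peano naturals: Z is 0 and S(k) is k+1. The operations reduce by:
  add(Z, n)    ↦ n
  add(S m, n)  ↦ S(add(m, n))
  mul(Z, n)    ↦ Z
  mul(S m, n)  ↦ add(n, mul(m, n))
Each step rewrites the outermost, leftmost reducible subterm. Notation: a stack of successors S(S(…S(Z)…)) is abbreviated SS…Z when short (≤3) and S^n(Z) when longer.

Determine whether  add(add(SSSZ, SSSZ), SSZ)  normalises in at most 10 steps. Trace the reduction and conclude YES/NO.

Answer: NO — after 10 steps the term is S(S(S(S(S(S(add(Z, SSZ))))))), not yet normal

Derivation:
  start: add(add(SSSZ, SSSZ), SSZ)
  step 1: add(S(add(SSZ, SSSZ)), SSZ)
  step 2: S(add(add(SSZ, SSSZ), SSZ))
  step 3: S(add(S(add(SZ, SSSZ)), SSZ))
  step 4: S(S(add(add(SZ, SSSZ), SSZ)))
  step 5: S(S(add(S(add(Z, SSSZ)), SSZ)))
  step 6: S(S(S(add(add(Z, SSSZ), SSZ))))
  step 7: S(S(S(add(SSSZ, SSZ))))
  step 8: S(S(S(S(add(SSZ, SSZ)))))
  step 9: S(S(S(S(S(add(SZ, SSZ))))))
  step 10: S(S(S(S(S(S(add(Z, SSZ)))))))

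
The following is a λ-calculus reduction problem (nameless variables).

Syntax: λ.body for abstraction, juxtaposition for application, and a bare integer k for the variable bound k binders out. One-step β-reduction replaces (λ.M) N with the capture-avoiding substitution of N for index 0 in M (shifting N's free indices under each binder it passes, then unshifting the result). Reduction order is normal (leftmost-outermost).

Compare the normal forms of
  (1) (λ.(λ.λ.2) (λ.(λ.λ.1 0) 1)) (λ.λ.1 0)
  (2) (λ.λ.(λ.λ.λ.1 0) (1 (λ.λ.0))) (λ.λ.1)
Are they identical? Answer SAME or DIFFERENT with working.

Answer: SAME — A ⇓ λ.λ.λ.1 0, B ⇓ λ.λ.λ.1 0

Reduction:
Term A:
  start: (λ.(λ.λ.2) (λ.(λ.λ.1 0) 1)) (λ.λ.1 0)
  [1] (λ.λ.λ.λ.1 0) (λ.(λ.λ.1 0) (λ.λ.1 0))
  [2] λ.λ.λ.1 0

Term B:
  start: (λ.λ.(λ.λ.λ.1 0) (1 (λ.λ.0))) (λ.λ.1)
  [1] λ.(λ.λ.λ.1 0) ((λ.λ.1) (λ.λ.0))
  [2] λ.λ.λ.1 0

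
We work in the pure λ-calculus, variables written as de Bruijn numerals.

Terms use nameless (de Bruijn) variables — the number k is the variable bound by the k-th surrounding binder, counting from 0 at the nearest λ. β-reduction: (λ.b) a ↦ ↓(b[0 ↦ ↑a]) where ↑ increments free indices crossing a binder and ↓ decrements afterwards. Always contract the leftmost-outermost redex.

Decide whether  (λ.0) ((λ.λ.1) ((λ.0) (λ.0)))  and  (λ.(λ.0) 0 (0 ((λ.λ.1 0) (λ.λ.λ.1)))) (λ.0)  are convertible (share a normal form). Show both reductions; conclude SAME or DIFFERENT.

Term A:
  start: (λ.0) ((λ.λ.1) ((λ.0) (λ.0)))
  →1  (λ.λ.1) ((λ.0) (λ.0))
  →2  λ.(λ.0) (λ.0)
  →3  λ.λ.0

Term B:
  start: (λ.(λ.0) 0 (0 ((λ.λ.1 0) (λ.λ.λ.1)))) (λ.0)
  →1  (λ.0) (λ.0) ((λ.0) ((λ.λ.1 0) (λ.λ.λ.1)))
  →2  (λ.0) ((λ.0) ((λ.λ.1 0) (λ.λ.λ.1)))
  →3  (λ.0) ((λ.λ.1 0) (λ.λ.λ.1))
  →4  (λ.λ.1 0) (λ.λ.λ.1)
  →5  λ.(λ.λ.λ.1) 0
  →6  λ.λ.λ.1

Answer: DIFFERENT — A ⇓ λ.λ.0, B ⇓ λ.λ.λ.1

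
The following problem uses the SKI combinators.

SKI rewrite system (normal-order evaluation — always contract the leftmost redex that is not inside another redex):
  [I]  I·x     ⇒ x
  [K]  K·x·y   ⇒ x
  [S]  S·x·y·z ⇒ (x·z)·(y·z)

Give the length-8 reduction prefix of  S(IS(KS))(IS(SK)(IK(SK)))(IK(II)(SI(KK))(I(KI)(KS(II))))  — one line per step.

Answer: after 8 steps: S(I(KI)(KS(II))(IS(SK)(IK(SK))(IK(II)(SI(KK))(I(KI)(KS(II))))))

Working:
  start: S(IS(KS))(IS(SK)(IK(SK)))(IK(II)(SI(KK))(I(KI)(KS(II))))
  [1] IS(KS)(IK(II)(SI(KK))(I(KI)(KS(II))))(IS(SK)(IK(SK))(IK(II)(SI(KK))(I(KI)(KS(II)))))
  [2] S(KS)(IK(II)(SI(KK))(I(KI)(KS(II))))(IS(SK)(IK(SK))(IK(II)(SI(KK))(I(KI)(KS(II)))))
  [3] KS(IS(SK)(IK(SK))(IK(II)(SI(KK))(I(KI)(KS(II)))))(IK(II)(SI(KK))(I(KI)(KS(II)))(IS(SK)(IK(SK))(IK(II)(SI(KK))(I(KI)(KS(II))))))
  [4] S(IK(II)(SI(KK))(I(KI)(KS(II)))(IS(SK)(IK(SK))(IK(II)(SI(KK))(I(KI)(KS(II))))))
  [5] S(K(II)(SI(KK))(I(KI)(KS(II)))(IS(SK)(IK(SK))(IK(II)(SI(KK))(I(KI)(KS(II))))))
  [6] S(II(I(KI)(KS(II)))(IS(SK)(IK(SK))(IK(II)(SI(KK))(I(KI)(KS(II))))))
  [7] S(I(I(KI)(KS(II)))(IS(SK)(IK(SK))(IK(II)(SI(KK))(I(KI)(KS(II))))))
  [8] S(I(KI)(KS(II))(IS(SK)(IK(SK))(IK(II)(SI(KK))(I(KI)(KS(II))))))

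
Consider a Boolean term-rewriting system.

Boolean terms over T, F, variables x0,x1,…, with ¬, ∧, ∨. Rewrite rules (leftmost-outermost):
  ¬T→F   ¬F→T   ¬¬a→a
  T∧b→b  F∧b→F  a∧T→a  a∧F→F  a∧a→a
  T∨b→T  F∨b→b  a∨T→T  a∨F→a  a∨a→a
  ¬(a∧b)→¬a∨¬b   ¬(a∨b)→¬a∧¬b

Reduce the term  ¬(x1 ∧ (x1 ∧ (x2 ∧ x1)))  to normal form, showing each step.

  start: ¬(x1 ∧ (x1 ∧ (x2 ∧ x1)))
  →1  ¬x1 ∨ ¬(x1 ∧ (x2 ∧ x1))
  →2  ¬x1 ∨ (¬x1 ∨ ¬(x2 ∧ x1))
  →3  ¬x1 ∨ (¬x1 ∨ (¬x2 ∨ ¬x1))

Answer: normal form = ¬x1 ∨ (¬x1 ∨ (¬x2 ∨ ¬x1))  (in 3 steps)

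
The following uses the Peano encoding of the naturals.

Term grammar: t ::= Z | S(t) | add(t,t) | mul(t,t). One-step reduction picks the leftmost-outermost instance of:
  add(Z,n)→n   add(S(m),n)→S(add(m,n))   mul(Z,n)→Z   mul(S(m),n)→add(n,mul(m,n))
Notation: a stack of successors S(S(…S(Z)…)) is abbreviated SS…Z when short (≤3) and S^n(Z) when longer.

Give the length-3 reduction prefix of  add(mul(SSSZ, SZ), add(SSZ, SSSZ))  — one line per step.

Answer: after 3 steps: S(add(add(Z, mul(SSZ, SZ)), add(SSZ, SSSZ)))

Working:
  start: add(mul(SSSZ, SZ), add(SSZ, SSSZ))
  →1  add(add(SZ, mul(SSZ, SZ)), add(SSZ, SSSZ))
  →2  add(S(add(Z, mul(SSZ, SZ))), add(SSZ, SSSZ))
  →3  S(add(add(Z, mul(SSZ, SZ)), add(SSZ, SSSZ)))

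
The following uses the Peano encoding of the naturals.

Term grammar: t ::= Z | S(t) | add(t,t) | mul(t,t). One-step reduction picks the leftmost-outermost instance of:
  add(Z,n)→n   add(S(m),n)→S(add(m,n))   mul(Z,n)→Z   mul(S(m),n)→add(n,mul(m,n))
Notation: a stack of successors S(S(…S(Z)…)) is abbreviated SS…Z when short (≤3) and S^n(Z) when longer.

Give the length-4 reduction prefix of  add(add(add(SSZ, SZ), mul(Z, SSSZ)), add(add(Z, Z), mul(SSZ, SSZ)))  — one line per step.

Answer: after 4 steps: S(add(add(S(add(Z, SZ)), mul(Z, SSSZ)), add(add(Z, Z), mul(SSZ, SSZ))))

Derivation:
  start: add(add(add(SSZ, SZ), mul(Z, SSSZ)), add(add(Z, Z), mul(SSZ, SSZ)))
  →1  add(add(S(add(SZ, SZ)), mul(Z, SSSZ)), add(add(Z, Z), mul(SSZ, SSZ)))
  →2  add(S(add(add(SZ, SZ), mul(Z, SSSZ))), add(add(Z, Z), mul(SSZ, SSZ)))
  →3  S(add(add(add(SZ, SZ), mul(Z, SSSZ)), add(add(Z, Z), mul(SSZ, SSZ))))
  →4  S(add(add(S(add(Z, SZ)), mul(Z, SSSZ)), add(add(Z, Z), mul(SSZ, SSZ))))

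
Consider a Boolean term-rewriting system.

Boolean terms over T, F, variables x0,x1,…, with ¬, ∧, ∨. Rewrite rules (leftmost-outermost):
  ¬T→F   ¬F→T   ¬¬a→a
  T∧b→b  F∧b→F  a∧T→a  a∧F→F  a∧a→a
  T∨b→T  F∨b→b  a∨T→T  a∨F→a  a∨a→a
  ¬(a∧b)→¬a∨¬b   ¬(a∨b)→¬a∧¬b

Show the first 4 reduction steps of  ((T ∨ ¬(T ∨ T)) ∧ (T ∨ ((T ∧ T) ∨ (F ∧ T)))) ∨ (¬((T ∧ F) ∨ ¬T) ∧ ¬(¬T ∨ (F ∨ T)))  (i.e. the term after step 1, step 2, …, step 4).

  start: ((T ∨ ¬(T ∨ T)) ∧ (T ∨ ((T ∧ T) ∨ (F ∧ T)))) ∨ (¬((T ∧ F) ∨ ¬T) ∧ ¬(¬T ∨ (F ∨ T)))
  [1] (T ∧ (T ∨ ((T ∧ T) ∨ (F ∧ T)))) ∨ (¬((T ∧ F) ∨ ¬T) ∧ ¬(¬T ∨ (F ∨ T)))
  [2] (T ∨ ((T ∧ T) ∨ (F ∧ T))) ∨ (¬((T ∧ F) ∨ ¬T) ∧ ¬(¬T ∨ (F ∨ T)))
  [3] T ∨ (¬((T ∧ F) ∨ ¬T) ∧ ¬(¬T ∨ (F ∨ T)))
  [4] T

Answer: after 4 steps: T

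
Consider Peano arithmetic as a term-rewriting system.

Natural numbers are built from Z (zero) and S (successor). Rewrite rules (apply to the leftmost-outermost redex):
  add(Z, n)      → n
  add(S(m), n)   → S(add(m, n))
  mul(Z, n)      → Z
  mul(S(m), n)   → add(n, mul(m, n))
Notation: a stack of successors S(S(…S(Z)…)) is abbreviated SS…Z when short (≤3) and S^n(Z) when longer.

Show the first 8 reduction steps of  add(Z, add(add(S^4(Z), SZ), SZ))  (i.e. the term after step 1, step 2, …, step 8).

  start: add(Z, add(add(S^4(Z), SZ), SZ))
  →1  add(add(S^4(Z), SZ), SZ)
  →2  add(S(add(SSSZ, SZ)), SZ)
  →3  S(add(add(SSSZ, SZ), SZ))
  →4  S(add(S(add(SSZ, SZ)), SZ))
  →5  S(S(add(add(SSZ, SZ), SZ)))
  →6  S(S(add(S(add(SZ, SZ)), SZ)))
  →7  S(S(S(add(add(SZ, SZ), SZ))))
  →8  S(S(S(add(S(add(Z, SZ)), SZ))))

Answer: after 8 steps: S(S(S(add(S(add(Z, SZ)), SZ))))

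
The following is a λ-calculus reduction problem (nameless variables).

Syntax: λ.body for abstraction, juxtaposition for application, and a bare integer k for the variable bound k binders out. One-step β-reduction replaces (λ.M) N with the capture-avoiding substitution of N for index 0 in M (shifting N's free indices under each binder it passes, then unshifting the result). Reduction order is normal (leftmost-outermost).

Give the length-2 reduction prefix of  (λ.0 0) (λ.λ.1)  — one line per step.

Answer: after 2 steps: λ.λ.λ.1

Derivation:
  start: (λ.0 0) (λ.λ.1)
  →1  (λ.λ.1) (λ.λ.1)
  →2  λ.λ.λ.1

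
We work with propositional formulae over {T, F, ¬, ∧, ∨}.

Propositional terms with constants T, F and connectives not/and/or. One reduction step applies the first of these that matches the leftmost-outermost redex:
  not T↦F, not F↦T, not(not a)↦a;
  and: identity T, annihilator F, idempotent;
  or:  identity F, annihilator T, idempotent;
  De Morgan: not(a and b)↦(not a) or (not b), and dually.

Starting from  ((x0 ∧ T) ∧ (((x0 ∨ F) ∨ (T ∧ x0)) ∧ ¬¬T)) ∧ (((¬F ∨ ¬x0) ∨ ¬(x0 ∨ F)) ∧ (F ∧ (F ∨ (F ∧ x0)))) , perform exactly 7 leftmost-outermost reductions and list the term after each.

  start: ((x0 ∧ T) ∧ (((x0 ∨ F) ∨ (T ∧ x0)) ∧ ¬¬T)) ∧ (((¬F ∨ ¬x0) ∨ ¬(x0 ∨ F)) ∧ (F ∧ (F ∨ (F ∧ x0))))
  step 1: (x0 ∧ (((x0 ∨ F) ∨ (T ∧ x0)) ∧ ¬¬T)) ∧ (((¬F ∨ ¬x0) ∨ ¬(x0 ∨ F)) ∧ (F ∧ (F ∨ (F ∧ x0))))
  step 2: (x0 ∧ ((x0 ∨ (T ∧ x0)) ∧ ¬¬T)) ∧ (((¬F ∨ ¬x0) ∨ ¬(x0 ∨ F)) ∧ (F ∧ (F ∨ (F ∧ x0))))
  step 3: (x0 ∧ ((x0 ∨ x0) ∧ ¬¬T)) ∧ (((¬F ∨ ¬x0) ∨ ¬(x0 ∨ F)) ∧ (F ∧ (F ∨ (F ∧ x0))))
  step 4: (x0 ∧ (x0 ∧ ¬¬T)) ∧ (((¬F ∨ ¬x0) ∨ ¬(x0 ∨ F)) ∧ (F ∧ (F ∨ (F ∧ x0))))
  step 5: (x0 ∧ (x0 ∧ T)) ∧ (((¬F ∨ ¬x0) ∨ ¬(x0 ∨ F)) ∧ (F ∧ (F ∨ (F ∧ x0))))
  step 6: (x0 ∧ x0) ∧ (((¬F ∨ ¬x0) ∨ ¬(x0 ∨ F)) ∧ (F ∧ (F ∨ (F ∧ x0))))
  step 7: x0 ∧ (((¬F ∨ ¬x0) ∨ ¬(x0 ∨ F)) ∧ (F ∧ (F ∨ (F ∧ x0))))

Answer: after 7 steps: x0 ∧ (((¬F ∨ ¬x0) ∨ ¬(x0 ∨ F)) ∧ (F ∧ (F ∨ (F ∧ x0))))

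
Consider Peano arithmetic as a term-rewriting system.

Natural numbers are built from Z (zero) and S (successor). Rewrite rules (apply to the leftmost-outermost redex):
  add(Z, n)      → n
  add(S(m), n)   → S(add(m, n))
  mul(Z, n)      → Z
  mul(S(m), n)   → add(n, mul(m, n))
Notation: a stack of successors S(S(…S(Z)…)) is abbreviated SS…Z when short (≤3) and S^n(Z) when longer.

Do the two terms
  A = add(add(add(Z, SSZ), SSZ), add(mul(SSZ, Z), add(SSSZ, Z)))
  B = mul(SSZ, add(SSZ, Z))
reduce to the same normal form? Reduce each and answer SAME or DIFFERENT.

Answer: DIFFERENT — A ⇓ S^7(Z), B ⇓ S^4(Z)

Working:
Term A:
  start: add(add(add(Z, SSZ), SSZ), add(mul(SSZ, Z), add(SSSZ, Z)))
  →1  add(add(SSZ, SSZ), add(mul(SSZ, Z), add(SSSZ, Z)))
  →2  add(S(add(SZ, SSZ)), add(mul(SSZ, Z), add(SSSZ, Z)))
  →3  S(add(add(SZ, SSZ), add(mul(SSZ, Z), add(SSSZ, Z))))
  →4  S(add(S(add(Z, SSZ)), add(mul(SSZ, Z), add(SSSZ, Z))))
  →5  S(S(add(add(Z, SSZ), add(mul(SSZ, Z), add(SSSZ, Z)))))
  →6  S(S(add(SSZ, add(mul(SSZ, Z), add(SSSZ, Z)))))
  →7  S(S(S(add(SZ, add(mul(SSZ, Z), add(SSSZ, Z))))))
  →8  S(S(S(S(add(Z, add(mul(SSZ, Z), add(SSSZ, Z)))))))
  →9  S(S(S(S(add(mul(SSZ, Z), add(SSSZ, Z))))))
  →10  S(S(S(S(add(add(Z, mul(SZ, Z)), add(SSSZ, Z))))))
  →11  S(S(S(S(add(mul(SZ, Z), add(SSSZ, Z))))))
  →12  S(S(S(S(add(add(Z, mul(Z, Z)), add(SSSZ, Z))))))
  →13  S(S(S(S(add(mul(Z, Z), add(SSSZ, Z))))))
  →14  S(S(S(S(add(Z, add(SSSZ, Z))))))
  →15  S(S(S(S(add(SSSZ, Z)))))
  →16  S(S(S(S(S(add(SSZ, Z))))))
  →17  S(S(S(S(S(S(add(SZ, Z)))))))
  →18  S(S(S(S(S(S(S(add(Z, Z))))))))
  →19  S^7(Z)

Term B:
  start: mul(SSZ, add(SSZ, Z))
  →1  add(add(SSZ, Z), mul(SZ, add(SSZ, Z)))
  →2  add(S(add(SZ, Z)), mul(SZ, add(SSZ, Z)))
  →3  S(add(add(SZ, Z), mul(SZ, add(SSZ, Z))))
  →4  S(add(S(add(Z, Z)), mul(SZ, add(SSZ, Z))))
  →5  S(S(add(add(Z, Z), mul(SZ, add(SSZ, Z)))))
  →6  S(S(add(Z, mul(SZ, add(SSZ, Z)))))
  →7  S(S(mul(SZ, add(SSZ, Z))))
  →8  S(S(add(add(SSZ, Z), mul(Z, add(SSZ, Z)))))
  →9  S(S(add(S(add(SZ, Z)), mul(Z, add(SSZ, Z)))))
  →10  S(S(S(add(add(SZ, Z), mul(Z, add(SSZ, Z))))))
  →11  S(S(S(add(S(add(Z, Z)), mul(Z, add(SSZ, Z))))))
  →12  S(S(S(S(add(add(Z, Z), mul(Z, add(SSZ, Z)))))))
  →13  S(S(S(S(add(Z, mul(Z, add(SSZ, Z)))))))
  →14  S(S(S(S(mul(Z, add(SSZ, Z))))))
  →15  S^4(Z)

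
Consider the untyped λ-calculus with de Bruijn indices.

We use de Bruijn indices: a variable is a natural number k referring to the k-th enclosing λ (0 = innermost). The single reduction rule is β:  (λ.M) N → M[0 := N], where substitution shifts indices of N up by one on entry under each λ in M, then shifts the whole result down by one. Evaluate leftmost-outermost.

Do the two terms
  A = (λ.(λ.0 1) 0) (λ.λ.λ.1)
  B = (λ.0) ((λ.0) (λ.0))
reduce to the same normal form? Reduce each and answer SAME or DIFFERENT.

Answer: DIFFERENT — A ⇓ λ.λ.1, B ⇓ λ.0

Working:
Term A:
  start: (λ.(λ.0 1) 0) (λ.λ.λ.1)
  [1] (λ.0 (λ.λ.λ.1)) (λ.λ.λ.1)
  [2] (λ.λ.λ.1) (λ.λ.λ.1)
  [3] λ.λ.1

Term B:
  start: (λ.0) ((λ.0) (λ.0))
  [1] (λ.0) (λ.0)
  [2] λ.0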